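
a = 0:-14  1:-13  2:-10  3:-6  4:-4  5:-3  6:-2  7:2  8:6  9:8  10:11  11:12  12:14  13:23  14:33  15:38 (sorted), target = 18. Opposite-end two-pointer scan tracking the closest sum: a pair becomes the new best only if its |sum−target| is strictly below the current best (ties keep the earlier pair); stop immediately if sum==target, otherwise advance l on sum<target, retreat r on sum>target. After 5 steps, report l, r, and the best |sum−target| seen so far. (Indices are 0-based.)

l=0 r=15: -14+38=24 d=6 *, r--
l=0 r=14: -14+33=19 d=1 *, r--
l=0 r=13: -14+23=9 d=9, l++
l=1 r=13: -13+23=10 d=8, l++
l=2 r=13: -10+23=13 d=5, l++

l=3, r=13, best |Δ|=1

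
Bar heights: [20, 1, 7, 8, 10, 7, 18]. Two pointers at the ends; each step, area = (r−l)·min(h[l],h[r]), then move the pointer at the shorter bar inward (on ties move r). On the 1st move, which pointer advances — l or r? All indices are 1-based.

[1,7] min(20,18)*6=108 best=108 * → r--

r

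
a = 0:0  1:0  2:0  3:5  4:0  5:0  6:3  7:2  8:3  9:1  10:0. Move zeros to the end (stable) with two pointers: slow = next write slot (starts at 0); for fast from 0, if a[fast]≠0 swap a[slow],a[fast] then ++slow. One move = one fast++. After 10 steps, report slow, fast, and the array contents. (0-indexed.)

(s=0,f=0) a[fast]=0 → fast++
(s=0,f=1) a[fast]=0 → fast++
(s=0,f=2) a[fast]=0 → fast++
(s=0,f=3) a[fast]=5≠0 swap→a[0]=5 → slow++,fast++
(s=1,f=4) a[fast]=0 → fast++
(s=1,f=5) a[fast]=0 → fast++
(s=1,f=6) a[fast]=3≠0 swap→a[1]=3 → slow++,fast++
(s=2,f=7) a[fast]=2≠0 swap→a[2]=2 → slow++,fast++
(s=3,f=8) a[fast]=3≠0 swap→a[3]=3 → slow++,fast++
(s=4,f=9) a[fast]=1≠0 swap→a[4]=1 → slow++,fast++

slow=5, fast=10, a=[5, 3, 2, 3, 1, 0, 0, 0, 0, 0, 0]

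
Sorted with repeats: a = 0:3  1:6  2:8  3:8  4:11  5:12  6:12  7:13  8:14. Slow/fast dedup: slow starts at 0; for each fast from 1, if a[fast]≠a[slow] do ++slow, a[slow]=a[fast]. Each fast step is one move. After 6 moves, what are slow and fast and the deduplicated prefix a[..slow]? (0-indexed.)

(s=0,f=1) a[fast]=6≠a[slow]=3 write a[1]=6 → slow++,fast++
(s=1,f=2) a[fast]=8≠a[slow]=6 write a[2]=8 → slow++,fast++
(s=2,f=3) a[fast]=8=a[slow] dup → fast++
(s=2,f=4) a[fast]=11≠a[slow]=8 write a[3]=11 → slow++,fast++
(s=3,f=5) a[fast]=12≠a[slow]=11 write a[4]=12 → slow++,fast++
(s=4,f=6) a[fast]=12=a[slow] dup → fast++

slow=4, fast=7, prefix=[3, 6, 8, 11, 12]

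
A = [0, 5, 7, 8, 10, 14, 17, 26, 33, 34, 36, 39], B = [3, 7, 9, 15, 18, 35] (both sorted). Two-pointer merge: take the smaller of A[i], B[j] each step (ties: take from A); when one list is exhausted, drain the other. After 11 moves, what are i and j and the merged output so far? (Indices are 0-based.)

i=7, j=4, merged so far=[0, 3, 5, 7, 7, 8, 9, 10, 14, 15, 17]

i=0 j=0: A[i]=0<=B[j]=3 take 0, i++
i=1 j=0: A[i]=5>B[j]=3 take 3, j++
i=1 j=1: A[i]=5<=B[j]=7 take 5, i++
i=2 j=1: A[i]=7<=B[j]=7 take 7, i++
i=3 j=1: A[i]=8>B[j]=7 take 7, j++
i=3 j=2: A[i]=8<=B[j]=9 take 8, i++
i=4 j=2: A[i]=10>B[j]=9 take 9, j++
i=4 j=3: A[i]=10<=B[j]=15 take 10, i++
i=5 j=3: A[i]=14<=B[j]=15 take 14, i++
i=6 j=3: A[i]=17>B[j]=15 take 15, j++
i=6 j=4: A[i]=17<=B[j]=18 take 17, i++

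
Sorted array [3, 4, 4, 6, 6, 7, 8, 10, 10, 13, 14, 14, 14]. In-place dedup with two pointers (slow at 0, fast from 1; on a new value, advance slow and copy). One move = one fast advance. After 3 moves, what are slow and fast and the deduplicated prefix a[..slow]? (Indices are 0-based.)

slow=0 fast=1: a[fast]=4≠a[slow]=3 write a[1]=4, slow++,fast++
slow=1 fast=2: a[fast]=4=a[slow] dup, fast++
slow=1 fast=3: a[fast]=6≠a[slow]=4 write a[2]=6, slow++,fast++

slow=2, fast=4, prefix=[3, 4, 6]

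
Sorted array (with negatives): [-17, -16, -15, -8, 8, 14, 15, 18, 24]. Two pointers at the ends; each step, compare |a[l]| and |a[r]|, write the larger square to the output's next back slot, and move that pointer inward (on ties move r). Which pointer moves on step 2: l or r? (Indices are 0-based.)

r

[0,8] |-17|<=|24| out[8]=576 → r--
[0,7] |-17|<=|18| out[7]=324 → r--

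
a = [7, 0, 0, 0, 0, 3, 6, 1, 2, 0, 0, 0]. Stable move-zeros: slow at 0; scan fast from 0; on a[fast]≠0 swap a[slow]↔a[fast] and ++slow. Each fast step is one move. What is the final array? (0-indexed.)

[7, 3, 6, 1, 2, 0, 0, 0, 0, 0, 0, 0]

(s=0,f=0) a[fast]=7≠0 swap→a[0]=7 → slow++,fast++
(s=1,f=1) a[fast]=0 → fast++
(s=1,f=2) a[fast]=0 → fast++
(s=1,f=3) a[fast]=0 → fast++
(s=1,f=4) a[fast]=0 → fast++
(s=1,f=5) a[fast]=3≠0 swap→a[1]=3 → slow++,fast++
(s=2,f=6) a[fast]=6≠0 swap→a[2]=6 → slow++,fast++
(s=3,f=7) a[fast]=1≠0 swap→a[3]=1 → slow++,fast++
(s=4,f=8) a[fast]=2≠0 swap→a[4]=2 → slow++,fast++
(s=5,f=9) a[fast]=0 → fast++
(s=5,f=10) a[fast]=0 → fast++
(s=5,f=11) a[fast]=0 → fast++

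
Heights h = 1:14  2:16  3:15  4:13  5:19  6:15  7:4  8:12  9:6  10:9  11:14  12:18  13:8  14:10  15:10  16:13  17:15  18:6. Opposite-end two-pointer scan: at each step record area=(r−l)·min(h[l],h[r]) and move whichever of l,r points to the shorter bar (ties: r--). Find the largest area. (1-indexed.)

l=1 r=18: min(14,6)*17=102 best=102 *, r--
l=1 r=17: min(14,15)*16=224 best=224 *, l++
l=2 r=17: min(16,15)*15=225 best=225 *, r--
l=2 r=16: min(16,13)*14=182 best=225, r--
l=2 r=15: min(16,10)*13=130 best=225, r--
l=2 r=14: min(16,10)*12=120 best=225, r--
l=2 r=13: min(16,8)*11=88 best=225, r--
l=2 r=12: min(16,18)*10=160 best=225, l++
l=3 r=12: min(15,18)*9=135 best=225, l++
l=4 r=12: min(13,18)*8=104 best=225, l++
l=5 r=12: min(19,18)*7=126 best=225, r--
l=5 r=11: min(19,14)*6=84 best=225, r--
l=5 r=10: min(19,9)*5=45 best=225, r--
l=5 r=9: min(19,6)*4=24 best=225, r--
l=5 r=8: min(19,12)*3=36 best=225, r--
l=5 r=7: min(19,4)*2=8 best=225, r--
l=5 r=6: min(19,15)*1=15 best=225, r--

max area = 225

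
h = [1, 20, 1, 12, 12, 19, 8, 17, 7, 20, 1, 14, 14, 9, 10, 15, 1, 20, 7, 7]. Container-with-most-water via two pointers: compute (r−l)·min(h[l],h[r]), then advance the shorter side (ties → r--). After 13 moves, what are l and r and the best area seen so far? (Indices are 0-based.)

l=0 r=19: min(1,7)*19=19 best=19 *, l++
l=1 r=19: min(20,7)*18=126 best=126 *, r--
l=1 r=18: min(20,7)*17=119 best=126, r--
l=1 r=17: min(20,20)*16=320 best=320 *, r--
l=1 r=16: min(20,1)*15=15 best=320, r--
l=1 r=15: min(20,15)*14=210 best=320, r--
l=1 r=14: min(20,10)*13=130 best=320, r--
l=1 r=13: min(20,9)*12=108 best=320, r--
l=1 r=12: min(20,14)*11=154 best=320, r--
l=1 r=11: min(20,14)*10=140 best=320, r--
l=1 r=10: min(20,1)*9=9 best=320, r--
l=1 r=9: min(20,20)*8=160 best=320, r--
l=1 r=8: min(20,7)*7=49 best=320, r--

l=1, r=7, best area=320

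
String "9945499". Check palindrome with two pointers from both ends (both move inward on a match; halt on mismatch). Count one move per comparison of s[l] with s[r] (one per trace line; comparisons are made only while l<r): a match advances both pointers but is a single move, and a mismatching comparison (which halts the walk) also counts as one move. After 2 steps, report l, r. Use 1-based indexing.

[1,7] '9'=='9' → l++,r--
[2,6] '9'=='9' → l++,r--

l=3, r=5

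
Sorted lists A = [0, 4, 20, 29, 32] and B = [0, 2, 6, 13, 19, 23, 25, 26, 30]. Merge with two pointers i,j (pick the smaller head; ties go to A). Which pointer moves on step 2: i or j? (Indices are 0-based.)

i=0 j=0: A[i]=0<=B[j]=0 take 0, i++
i=1 j=0: A[i]=4>B[j]=0 take 0, j++

j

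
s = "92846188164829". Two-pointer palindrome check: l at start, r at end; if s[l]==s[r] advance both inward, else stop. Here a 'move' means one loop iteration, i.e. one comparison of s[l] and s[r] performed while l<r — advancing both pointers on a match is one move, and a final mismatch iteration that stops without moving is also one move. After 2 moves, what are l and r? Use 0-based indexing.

l=0 r=13: '9'=='9', l++,r--
l=1 r=12: '2'=='2', l++,r--

l=2, r=11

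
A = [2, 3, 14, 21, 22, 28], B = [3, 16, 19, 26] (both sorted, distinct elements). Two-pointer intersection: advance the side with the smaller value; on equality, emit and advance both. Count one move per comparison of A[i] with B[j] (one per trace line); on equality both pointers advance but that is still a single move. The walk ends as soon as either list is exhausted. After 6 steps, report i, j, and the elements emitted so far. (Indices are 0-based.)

i=4, j=3, emitted=[3]

[i=0,j=0] 2<3 → i++
[i=1,j=0] 3==3 emit → i++,j++
[i=2,j=1] 14<16 → i++
[i=3,j=1] 21>16 → j++
[i=3,j=2] 21>19 → j++
[i=3,j=3] 21<26 → i++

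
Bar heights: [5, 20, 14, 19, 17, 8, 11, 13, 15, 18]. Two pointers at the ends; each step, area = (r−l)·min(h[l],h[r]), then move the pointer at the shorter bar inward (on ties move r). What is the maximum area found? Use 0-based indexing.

[0,9] min(5,18)*9=45 best=45 * → l++
[1,9] min(20,18)*8=144 best=144 * → r--
[1,8] min(20,15)*7=105 best=144 → r--
[1,7] min(20,13)*6=78 best=144 → r--
[1,6] min(20,11)*5=55 best=144 → r--
[1,5] min(20,8)*4=32 best=144 → r--
[1,4] min(20,17)*3=51 best=144 → r--
[1,3] min(20,19)*2=38 best=144 → r--
[1,2] min(20,14)*1=14 best=144 → r--

max area = 144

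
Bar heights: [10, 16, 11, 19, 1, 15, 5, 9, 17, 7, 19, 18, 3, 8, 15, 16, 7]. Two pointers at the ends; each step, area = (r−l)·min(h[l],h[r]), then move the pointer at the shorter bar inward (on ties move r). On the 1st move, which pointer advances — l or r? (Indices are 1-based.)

r

[1,17] min(10,7)*16=112 best=112 * → r--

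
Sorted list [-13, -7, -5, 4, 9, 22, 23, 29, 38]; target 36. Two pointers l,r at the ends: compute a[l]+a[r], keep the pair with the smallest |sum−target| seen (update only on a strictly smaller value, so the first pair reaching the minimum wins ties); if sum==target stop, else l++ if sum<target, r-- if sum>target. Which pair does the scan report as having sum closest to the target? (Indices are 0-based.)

pair (9, 29) with sum 38 (|Δ|=2)

l=0 r=8: -13+38=25 d=11 *, l++
l=1 r=8: -7+38=31 d=5 *, l++
l=2 r=8: -5+38=33 d=3 *, l++
l=3 r=8: 4+38=42 d=6, r--
l=3 r=7: 4+29=33 d=3, l++
l=4 r=7: 9+29=38 d=2 *, r--
l=4 r=6: 9+23=32 d=4, l++
l=5 r=6: 22+23=45 d=9, r--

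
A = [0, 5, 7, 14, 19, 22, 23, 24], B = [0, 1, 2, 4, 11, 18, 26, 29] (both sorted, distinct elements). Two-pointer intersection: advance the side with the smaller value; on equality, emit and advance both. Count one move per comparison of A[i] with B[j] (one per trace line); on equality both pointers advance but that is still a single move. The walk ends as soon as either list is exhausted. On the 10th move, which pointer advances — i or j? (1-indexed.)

i=1 j=1: 0==0 emit, i++,j++
i=2 j=2: 5>1, j++
i=2 j=3: 5>2, j++
i=2 j=4: 5>4, j++
i=2 j=5: 5<11, i++
i=3 j=5: 7<11, i++
i=4 j=5: 14>11, j++
i=4 j=6: 14<18, i++
i=5 j=6: 19>18, j++
i=5 j=7: 19<26, i++

i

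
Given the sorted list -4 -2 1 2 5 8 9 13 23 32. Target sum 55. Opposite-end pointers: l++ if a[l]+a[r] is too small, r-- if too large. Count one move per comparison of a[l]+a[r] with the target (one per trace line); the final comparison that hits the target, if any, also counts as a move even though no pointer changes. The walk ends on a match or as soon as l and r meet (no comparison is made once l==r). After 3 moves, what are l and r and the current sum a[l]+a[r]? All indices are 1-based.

l=4, r=10, sum=34

l=1 r=10: -4+32=28 <55, l++
l=2 r=10: -2+32=30 <55, l++
l=3 r=10: 1+32=33 <55, l++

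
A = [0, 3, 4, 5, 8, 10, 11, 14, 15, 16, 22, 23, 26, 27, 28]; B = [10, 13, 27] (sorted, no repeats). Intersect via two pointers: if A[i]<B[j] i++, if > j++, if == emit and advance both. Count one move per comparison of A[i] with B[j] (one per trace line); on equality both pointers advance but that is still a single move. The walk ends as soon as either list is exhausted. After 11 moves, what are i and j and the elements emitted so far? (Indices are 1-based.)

[i=1,j=1] 0<10 → i++
[i=2,j=1] 3<10 → i++
[i=3,j=1] 4<10 → i++
[i=4,j=1] 5<10 → i++
[i=5,j=1] 8<10 → i++
[i=6,j=1] 10==10 emit → i++,j++
[i=7,j=2] 11<13 → i++
[i=8,j=2] 14>13 → j++
[i=8,j=3] 14<27 → i++
[i=9,j=3] 15<27 → i++
[i=10,j=3] 16<27 → i++

i=11, j=3, emitted=[10]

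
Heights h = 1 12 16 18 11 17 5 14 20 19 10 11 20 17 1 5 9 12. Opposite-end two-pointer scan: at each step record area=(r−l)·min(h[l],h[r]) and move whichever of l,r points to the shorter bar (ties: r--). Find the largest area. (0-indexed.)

max area = 192

[0,17] min(1,12)*17=17 best=17 * → l++
[1,17] min(12,12)*16=192 best=192 * → r--
[1,16] min(12,9)*15=135 best=192 → r--
[1,15] min(12,5)*14=70 best=192 → r--
[1,14] min(12,1)*13=13 best=192 → r--
[1,13] min(12,17)*12=144 best=192 → l++
[2,13] min(16,17)*11=176 best=192 → l++
[3,13] min(18,17)*10=170 best=192 → r--
[3,12] min(18,20)*9=162 best=192 → l++
[4,12] min(11,20)*8=88 best=192 → l++
[5,12] min(17,20)*7=119 best=192 → l++
[6,12] min(5,20)*6=30 best=192 → l++
[7,12] min(14,20)*5=70 best=192 → l++
[8,12] min(20,20)*4=80 best=192 → r--
[8,11] min(20,11)*3=33 best=192 → r--
[8,10] min(20,10)*2=20 best=192 → r--
[8,9] min(20,19)*1=19 best=192 → r--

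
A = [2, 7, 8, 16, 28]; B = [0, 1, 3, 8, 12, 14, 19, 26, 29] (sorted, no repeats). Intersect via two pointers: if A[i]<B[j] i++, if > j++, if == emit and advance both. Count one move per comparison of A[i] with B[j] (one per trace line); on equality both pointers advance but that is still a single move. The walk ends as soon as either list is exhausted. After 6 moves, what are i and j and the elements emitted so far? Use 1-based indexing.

i=1 j=1: 2>0, j++
i=1 j=2: 2>1, j++
i=1 j=3: 2<3, i++
i=2 j=3: 7>3, j++
i=2 j=4: 7<8, i++
i=3 j=4: 8==8 emit, i++,j++

i=4, j=5, emitted=[8]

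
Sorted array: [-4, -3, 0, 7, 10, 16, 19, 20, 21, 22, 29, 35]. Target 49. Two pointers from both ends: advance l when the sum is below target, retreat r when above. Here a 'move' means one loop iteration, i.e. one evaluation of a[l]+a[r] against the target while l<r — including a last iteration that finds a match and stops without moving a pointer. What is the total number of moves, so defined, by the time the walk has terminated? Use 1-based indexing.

[1,12] -4+35=31 <49 → l++
[2,12] -3+35=32 <49 → l++
[3,12] 0+35=35 <49 → l++
[4,12] 7+35=42 <49 → l++
[5,12] 10+35=45 <49 → l++
[6,12] 16+35=51 >49 → r--
[6,11] 16+29=45 <49 → l++
[7,11] 19+29=48 <49 → l++
[8,11] 20+29=49 → found

9 moves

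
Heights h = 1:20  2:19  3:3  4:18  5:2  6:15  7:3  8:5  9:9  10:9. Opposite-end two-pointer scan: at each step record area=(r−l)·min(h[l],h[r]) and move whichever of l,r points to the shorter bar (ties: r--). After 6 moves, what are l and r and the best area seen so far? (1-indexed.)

l=1, r=4, best area=81

l=1 r=10: min(20,9)*9=81 best=81 *, r--
l=1 r=9: min(20,9)*8=72 best=81, r--
l=1 r=8: min(20,5)*7=35 best=81, r--
l=1 r=7: min(20,3)*6=18 best=81, r--
l=1 r=6: min(20,15)*5=75 best=81, r--
l=1 r=5: min(20,2)*4=8 best=81, r--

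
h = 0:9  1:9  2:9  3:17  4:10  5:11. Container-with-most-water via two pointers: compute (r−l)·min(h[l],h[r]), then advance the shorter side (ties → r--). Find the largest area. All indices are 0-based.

max area = 45

[0,5] min(9,11)*5=45 best=45 * → l++
[1,5] min(9,11)*4=36 best=45 → l++
[2,5] min(9,11)*3=27 best=45 → l++
[3,5] min(17,11)*2=22 best=45 → r--
[3,4] min(17,10)*1=10 best=45 → r--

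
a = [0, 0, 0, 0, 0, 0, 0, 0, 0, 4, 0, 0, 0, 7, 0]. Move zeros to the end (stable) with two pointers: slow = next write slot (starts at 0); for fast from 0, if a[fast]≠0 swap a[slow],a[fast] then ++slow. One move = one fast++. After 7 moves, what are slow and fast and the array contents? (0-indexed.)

slow=0 fast=0: a[fast]=0, fast++
slow=0 fast=1: a[fast]=0, fast++
slow=0 fast=2: a[fast]=0, fast++
slow=0 fast=3: a[fast]=0, fast++
slow=0 fast=4: a[fast]=0, fast++
slow=0 fast=5: a[fast]=0, fast++
slow=0 fast=6: a[fast]=0, fast++

slow=0, fast=7, a=[0, 0, 0, 0, 0, 0, 0, 0, 0, 4, 0, 0, 0, 7, 0]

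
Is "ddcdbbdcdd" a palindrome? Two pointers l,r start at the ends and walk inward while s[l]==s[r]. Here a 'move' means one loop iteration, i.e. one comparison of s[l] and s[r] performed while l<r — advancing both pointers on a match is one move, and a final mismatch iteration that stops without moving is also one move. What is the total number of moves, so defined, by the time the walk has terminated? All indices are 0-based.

[0,9] 'd'=='d' → l++,r--
[1,8] 'd'=='d' → l++,r--
[2,7] 'c'=='c' → l++,r--
[3,6] 'd'=='d' → l++,r--
[4,5] 'b'=='b' → l++,r--

5 moves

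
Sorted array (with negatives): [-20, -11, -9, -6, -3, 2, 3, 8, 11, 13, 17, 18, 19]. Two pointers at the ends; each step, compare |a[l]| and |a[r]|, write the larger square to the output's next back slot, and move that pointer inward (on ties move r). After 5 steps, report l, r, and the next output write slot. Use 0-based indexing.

l=0 r=12: |-20|>|19| out[12]=400, l++
l=1 r=12: |-11|<=|19| out[11]=361, r--
l=1 r=11: |-11|<=|18| out[10]=324, r--
l=1 r=10: |-11|<=|17| out[9]=289, r--
l=1 r=9: |-11|<=|13| out[8]=169, r--

l=1, r=8, next write slot=7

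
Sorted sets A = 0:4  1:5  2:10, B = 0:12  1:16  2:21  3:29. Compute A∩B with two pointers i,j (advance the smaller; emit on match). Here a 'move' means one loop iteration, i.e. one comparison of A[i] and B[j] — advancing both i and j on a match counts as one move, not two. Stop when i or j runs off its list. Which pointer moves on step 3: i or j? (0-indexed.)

i=0 j=0: 4<12, i++
i=1 j=0: 5<12, i++
i=2 j=0: 10<12, i++

i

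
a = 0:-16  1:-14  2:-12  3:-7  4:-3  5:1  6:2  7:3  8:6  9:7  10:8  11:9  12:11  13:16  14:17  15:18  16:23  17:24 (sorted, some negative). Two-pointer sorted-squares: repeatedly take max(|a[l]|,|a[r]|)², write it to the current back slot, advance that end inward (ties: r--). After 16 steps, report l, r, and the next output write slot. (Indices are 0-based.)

l=5, r=6, next write slot=1

[0,17] |-16|<=|24| out[17]=576 → r--
[0,16] |-16|<=|23| out[16]=529 → r--
[0,15] |-16|<=|18| out[15]=324 → r--
[0,14] |-16|<=|17| out[14]=289 → r--
[0,13] |-16|<=|16| out[13]=256 → r--
[0,12] |-16|>|11| out[12]=256 → l++
[1,12] |-14|>|11| out[11]=196 → l++
[2,12] |-12|>|11| out[10]=144 → l++
[3,12] |-7|<=|11| out[9]=121 → r--
[3,11] |-7|<=|9| out[8]=81 → r--
[3,10] |-7|<=|8| out[7]=64 → r--
[3,9] |-7|<=|7| out[6]=49 → r--
[3,8] |-7|>|6| out[5]=49 → l++
[4,8] |-3|<=|6| out[4]=36 → r--
[4,7] |-3|<=|3| out[3]=9 → r--
[4,6] |-3|>|2| out[2]=9 → l++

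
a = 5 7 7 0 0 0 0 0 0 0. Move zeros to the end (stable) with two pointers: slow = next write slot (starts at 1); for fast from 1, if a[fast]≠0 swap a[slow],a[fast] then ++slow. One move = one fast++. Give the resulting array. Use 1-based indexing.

(s=1,f=1) a[fast]=5≠0 swap→a[1]=5 → slow++,fast++
(s=2,f=2) a[fast]=7≠0 swap→a[2]=7 → slow++,fast++
(s=3,f=3) a[fast]=7≠0 swap→a[3]=7 → slow++,fast++
(s=4,f=4) a[fast]=0 → fast++
(s=4,f=5) a[fast]=0 → fast++
(s=4,f=6) a[fast]=0 → fast++
(s=4,f=7) a[fast]=0 → fast++
(s=4,f=8) a[fast]=0 → fast++
(s=4,f=9) a[fast]=0 → fast++
(s=4,f=10) a[fast]=0 → fast++

[5, 7, 7, 0, 0, 0, 0, 0, 0, 0]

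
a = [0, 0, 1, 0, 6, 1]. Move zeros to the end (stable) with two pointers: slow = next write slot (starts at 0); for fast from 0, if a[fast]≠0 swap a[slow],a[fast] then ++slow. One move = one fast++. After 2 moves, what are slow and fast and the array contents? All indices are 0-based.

slow=0, fast=2, a=[0, 0, 1, 0, 6, 1]

slow=0 fast=0: a[fast]=0, fast++
slow=0 fast=1: a[fast]=0, fast++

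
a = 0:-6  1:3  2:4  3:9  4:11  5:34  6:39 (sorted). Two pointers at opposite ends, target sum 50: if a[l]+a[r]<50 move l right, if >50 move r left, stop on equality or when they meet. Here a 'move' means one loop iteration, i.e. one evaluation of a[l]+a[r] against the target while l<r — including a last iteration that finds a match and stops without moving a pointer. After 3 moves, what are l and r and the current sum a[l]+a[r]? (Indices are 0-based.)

l=0 r=6: -6+39=33 <50, l++
l=1 r=6: 3+39=42 <50, l++
l=2 r=6: 4+39=43 <50, l++

l=3, r=6, sum=48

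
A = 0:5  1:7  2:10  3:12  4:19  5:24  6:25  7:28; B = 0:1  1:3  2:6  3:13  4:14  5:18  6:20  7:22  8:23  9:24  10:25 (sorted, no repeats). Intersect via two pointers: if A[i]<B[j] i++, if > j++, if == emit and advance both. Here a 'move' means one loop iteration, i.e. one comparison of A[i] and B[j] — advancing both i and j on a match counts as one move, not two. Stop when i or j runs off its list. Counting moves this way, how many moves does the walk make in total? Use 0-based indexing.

16 moves

[i=0,j=0] 5>1 → j++
[i=0,j=1] 5>3 → j++
[i=0,j=2] 5<6 → i++
[i=1,j=2] 7>6 → j++
[i=1,j=3] 7<13 → i++
[i=2,j=3] 10<13 → i++
[i=3,j=3] 12<13 → i++
[i=4,j=3] 19>13 → j++
[i=4,j=4] 19>14 → j++
[i=4,j=5] 19>18 → j++
[i=4,j=6] 19<20 → i++
[i=5,j=6] 24>20 → j++
[i=5,j=7] 24>22 → j++
[i=5,j=8] 24>23 → j++
[i=5,j=9] 24==24 emit → i++,j++
[i=6,j=10] 25==25 emit → i++,j++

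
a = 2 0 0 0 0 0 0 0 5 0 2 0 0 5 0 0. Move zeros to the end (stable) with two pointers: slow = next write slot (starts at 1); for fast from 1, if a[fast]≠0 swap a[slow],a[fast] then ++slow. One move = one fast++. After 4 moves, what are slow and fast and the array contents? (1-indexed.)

slow=2, fast=5, a=[2, 0, 0, 0, 0, 0, 0, 0, 5, 0, 2, 0, 0, 5, 0, 0]

slow=1 fast=1: a[fast]=2≠0 swap→a[1]=2, slow++,fast++
slow=2 fast=2: a[fast]=0, fast++
slow=2 fast=3: a[fast]=0, fast++
slow=2 fast=4: a[fast]=0, fast++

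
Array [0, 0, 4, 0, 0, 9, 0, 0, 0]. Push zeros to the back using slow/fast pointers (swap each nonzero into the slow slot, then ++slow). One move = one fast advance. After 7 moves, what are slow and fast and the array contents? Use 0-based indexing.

slow=2, fast=7, a=[4, 9, 0, 0, 0, 0, 0, 0, 0]

slow=0 fast=0: a[fast]=0, fast++
slow=0 fast=1: a[fast]=0, fast++
slow=0 fast=2: a[fast]=4≠0 swap→a[0]=4, slow++,fast++
slow=1 fast=3: a[fast]=0, fast++
slow=1 fast=4: a[fast]=0, fast++
slow=1 fast=5: a[fast]=9≠0 swap→a[1]=9, slow++,fast++
slow=2 fast=6: a[fast]=0, fast++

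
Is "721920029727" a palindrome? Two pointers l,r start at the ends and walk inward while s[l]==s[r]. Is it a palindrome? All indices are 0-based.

[0,11] '7'=='7' → l++,r--
[1,10] '2'=='2' → l++,r--
[2,9] '1'!='7' → stop

not a palindrome (mismatch at 2,9)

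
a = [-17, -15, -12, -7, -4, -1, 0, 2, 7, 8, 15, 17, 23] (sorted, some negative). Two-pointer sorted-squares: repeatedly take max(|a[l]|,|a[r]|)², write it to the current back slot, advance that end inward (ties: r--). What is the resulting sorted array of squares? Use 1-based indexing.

l=1 r=13: |-17|<=|23| out[13]=529, r--
l=1 r=12: |-17|<=|17| out[12]=289, r--
l=1 r=11: |-17|>|15| out[11]=289, l++
l=2 r=11: |-15|<=|15| out[10]=225, r--
l=2 r=10: |-15|>|8| out[9]=225, l++
l=3 r=10: |-12|>|8| out[8]=144, l++
l=4 r=10: |-7|<=|8| out[7]=64, r--
l=4 r=9: |-7|<=|7| out[6]=49, r--
l=4 r=8: |-7|>|2| out[5]=49, l++
l=5 r=8: |-4|>|2| out[4]=16, l++
l=6 r=8: |-1|<=|2| out[3]=4, r--
l=6 r=7: |-1|>|0| out[2]=1, l++
l=7 r=7: |0|<=|0| out[1]=0, r--

[0, 1, 4, 16, 49, 49, 64, 144, 225, 225, 289, 289, 529]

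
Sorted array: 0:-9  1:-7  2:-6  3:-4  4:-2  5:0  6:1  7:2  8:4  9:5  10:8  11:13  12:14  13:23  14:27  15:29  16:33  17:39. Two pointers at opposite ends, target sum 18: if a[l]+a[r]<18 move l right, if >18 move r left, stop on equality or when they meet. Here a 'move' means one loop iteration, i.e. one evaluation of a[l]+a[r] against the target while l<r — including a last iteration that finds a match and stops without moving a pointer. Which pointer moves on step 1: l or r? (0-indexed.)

r

[0,17] -9+39=30 >18 → r--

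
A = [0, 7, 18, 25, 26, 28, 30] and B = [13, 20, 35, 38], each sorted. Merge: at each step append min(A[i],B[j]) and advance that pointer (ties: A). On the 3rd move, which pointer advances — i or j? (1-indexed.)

j

[i=1,j=1] A[i]=0<=B[j]=13 take 0 → i++
[i=2,j=1] A[i]=7<=B[j]=13 take 7 → i++
[i=3,j=1] A[i]=18>B[j]=13 take 13 → j++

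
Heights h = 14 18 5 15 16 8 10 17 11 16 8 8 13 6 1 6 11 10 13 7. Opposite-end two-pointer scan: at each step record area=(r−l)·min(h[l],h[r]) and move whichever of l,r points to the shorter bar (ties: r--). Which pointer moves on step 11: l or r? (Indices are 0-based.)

l

[0,19] min(14,7)*19=133 best=133 * → r--
[0,18] min(14,13)*18=234 best=234 * → r--
[0,17] min(14,10)*17=170 best=234 → r--
[0,16] min(14,11)*16=176 best=234 → r--
[0,15] min(14,6)*15=90 best=234 → r--
[0,14] min(14,1)*14=14 best=234 → r--
[0,13] min(14,6)*13=78 best=234 → r--
[0,12] min(14,13)*12=156 best=234 → r--
[0,11] min(14,8)*11=88 best=234 → r--
[0,10] min(14,8)*10=80 best=234 → r--
[0,9] min(14,16)*9=126 best=234 → l++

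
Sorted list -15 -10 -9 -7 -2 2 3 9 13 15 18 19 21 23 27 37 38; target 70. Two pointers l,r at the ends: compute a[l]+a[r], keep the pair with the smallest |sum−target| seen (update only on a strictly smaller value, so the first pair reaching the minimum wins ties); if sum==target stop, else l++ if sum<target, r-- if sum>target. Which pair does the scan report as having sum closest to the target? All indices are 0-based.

l=0 r=16: -15+38=23 d=47 *, l++
l=1 r=16: -10+38=28 d=42 *, l++
l=2 r=16: -9+38=29 d=41 *, l++
l=3 r=16: -7+38=31 d=39 *, l++
l=4 r=16: -2+38=36 d=34 *, l++
l=5 r=16: 2+38=40 d=30 *, l++
l=6 r=16: 3+38=41 d=29 *, l++
l=7 r=16: 9+38=47 d=23 *, l++
l=8 r=16: 13+38=51 d=19 *, l++
l=9 r=16: 15+38=53 d=17 *, l++
l=10 r=16: 18+38=56 d=14 *, l++
l=11 r=16: 19+38=57 d=13 *, l++
l=12 r=16: 21+38=59 d=11 *, l++
l=13 r=16: 23+38=61 d=9 *, l++
l=14 r=16: 27+38=65 d=5 *, l++
l=15 r=16: 37+38=75 d=5, r--

pair (27, 38) with sum 65 (|Δ|=5)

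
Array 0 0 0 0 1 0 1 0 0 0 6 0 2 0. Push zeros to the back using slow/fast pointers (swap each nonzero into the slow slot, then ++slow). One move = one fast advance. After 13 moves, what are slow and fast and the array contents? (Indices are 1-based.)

(s=1,f=1) a[fast]=0 → fast++
(s=1,f=2) a[fast]=0 → fast++
(s=1,f=3) a[fast]=0 → fast++
(s=1,f=4) a[fast]=0 → fast++
(s=1,f=5) a[fast]=1≠0 swap→a[1]=1 → slow++,fast++
(s=2,f=6) a[fast]=0 → fast++
(s=2,f=7) a[fast]=1≠0 swap→a[2]=1 → slow++,fast++
(s=3,f=8) a[fast]=0 → fast++
(s=3,f=9) a[fast]=0 → fast++
(s=3,f=10) a[fast]=0 → fast++
(s=3,f=11) a[fast]=6≠0 swap→a[3]=6 → slow++,fast++
(s=4,f=12) a[fast]=0 → fast++
(s=4,f=13) a[fast]=2≠0 swap→a[4]=2 → slow++,fast++

slow=5, fast=14, a=[1, 1, 6, 2, 0, 0, 0, 0, 0, 0, 0, 0, 0, 0]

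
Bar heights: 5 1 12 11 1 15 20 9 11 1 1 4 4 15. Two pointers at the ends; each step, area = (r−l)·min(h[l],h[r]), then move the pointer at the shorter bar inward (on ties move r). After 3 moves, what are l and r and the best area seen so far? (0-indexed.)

l=0 r=13: min(5,15)*13=65 best=65 *, l++
l=1 r=13: min(1,15)*12=12 best=65, l++
l=2 r=13: min(12,15)*11=132 best=132 *, l++

l=3, r=13, best area=132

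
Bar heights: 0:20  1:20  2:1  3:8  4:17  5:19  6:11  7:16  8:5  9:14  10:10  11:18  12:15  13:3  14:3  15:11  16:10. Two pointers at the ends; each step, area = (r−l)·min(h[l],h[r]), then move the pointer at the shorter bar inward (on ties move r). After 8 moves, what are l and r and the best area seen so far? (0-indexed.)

l=0, r=8, best area=198

l=0 r=16: min(20,10)*16=160 best=160 *, r--
l=0 r=15: min(20,11)*15=165 best=165 *, r--
l=0 r=14: min(20,3)*14=42 best=165, r--
l=0 r=13: min(20,3)*13=39 best=165, r--
l=0 r=12: min(20,15)*12=180 best=180 *, r--
l=0 r=11: min(20,18)*11=198 best=198 *, r--
l=0 r=10: min(20,10)*10=100 best=198, r--
l=0 r=9: min(20,14)*9=126 best=198, r--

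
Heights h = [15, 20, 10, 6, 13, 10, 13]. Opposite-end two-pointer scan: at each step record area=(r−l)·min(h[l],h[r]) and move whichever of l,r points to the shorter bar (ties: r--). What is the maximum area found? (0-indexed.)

max area = 78

[0,6] min(15,13)*6=78 best=78 * → r--
[0,5] min(15,10)*5=50 best=78 → r--
[0,4] min(15,13)*4=52 best=78 → r--
[0,3] min(15,6)*3=18 best=78 → r--
[0,2] min(15,10)*2=20 best=78 → r--
[0,1] min(15,20)*1=15 best=78 → l++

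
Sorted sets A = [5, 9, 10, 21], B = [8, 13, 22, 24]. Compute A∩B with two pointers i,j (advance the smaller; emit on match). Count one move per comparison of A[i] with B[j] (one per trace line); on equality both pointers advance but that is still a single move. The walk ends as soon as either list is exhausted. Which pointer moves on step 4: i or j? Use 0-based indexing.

[i=0,j=0] 5<8 → i++
[i=1,j=0] 9>8 → j++
[i=1,j=1] 9<13 → i++
[i=2,j=1] 10<13 → i++

i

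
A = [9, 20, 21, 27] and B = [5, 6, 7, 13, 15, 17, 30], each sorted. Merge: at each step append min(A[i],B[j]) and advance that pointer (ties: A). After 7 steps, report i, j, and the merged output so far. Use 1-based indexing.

[i=1,j=1] A[i]=9>B[j]=5 take 5 → j++
[i=1,j=2] A[i]=9>B[j]=6 take 6 → j++
[i=1,j=3] A[i]=9>B[j]=7 take 7 → j++
[i=1,j=4] A[i]=9<=B[j]=13 take 9 → i++
[i=2,j=4] A[i]=20>B[j]=13 take 13 → j++
[i=2,j=5] A[i]=20>B[j]=15 take 15 → j++
[i=2,j=6] A[i]=20>B[j]=17 take 17 → j++

i=2, j=7, merged so far=[5, 6, 7, 9, 13, 15, 17]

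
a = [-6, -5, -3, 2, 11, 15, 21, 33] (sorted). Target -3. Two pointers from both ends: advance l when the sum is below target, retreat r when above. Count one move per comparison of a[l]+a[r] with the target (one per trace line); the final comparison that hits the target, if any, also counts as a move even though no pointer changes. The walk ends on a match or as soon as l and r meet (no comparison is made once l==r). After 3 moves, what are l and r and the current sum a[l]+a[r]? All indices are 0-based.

l=0, r=4, sum=5

l=0 r=7: -6+33=27 >-3, r--
l=0 r=6: -6+21=15 >-3, r--
l=0 r=5: -6+15=9 >-3, r--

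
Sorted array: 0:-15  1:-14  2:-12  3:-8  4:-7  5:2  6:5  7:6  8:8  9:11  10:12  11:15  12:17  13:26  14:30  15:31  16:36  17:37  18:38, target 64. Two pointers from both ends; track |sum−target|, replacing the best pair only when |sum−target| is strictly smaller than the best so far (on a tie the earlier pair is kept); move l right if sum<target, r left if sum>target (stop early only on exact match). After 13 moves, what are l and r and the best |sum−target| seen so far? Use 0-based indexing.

l=0 r=18: -15+38=23 d=41 *, l++
l=1 r=18: -14+38=24 d=40 *, l++
l=2 r=18: -12+38=26 d=38 *, l++
l=3 r=18: -8+38=30 d=34 *, l++
l=4 r=18: -7+38=31 d=33 *, l++
l=5 r=18: 2+38=40 d=24 *, l++
l=6 r=18: 5+38=43 d=21 *, l++
l=7 r=18: 6+38=44 d=20 *, l++
l=8 r=18: 8+38=46 d=18 *, l++
l=9 r=18: 11+38=49 d=15 *, l++
l=10 r=18: 12+38=50 d=14 *, l++
l=11 r=18: 15+38=53 d=11 *, l++
l=12 r=18: 17+38=55 d=9 *, l++

l=13, r=18, best |Δ|=9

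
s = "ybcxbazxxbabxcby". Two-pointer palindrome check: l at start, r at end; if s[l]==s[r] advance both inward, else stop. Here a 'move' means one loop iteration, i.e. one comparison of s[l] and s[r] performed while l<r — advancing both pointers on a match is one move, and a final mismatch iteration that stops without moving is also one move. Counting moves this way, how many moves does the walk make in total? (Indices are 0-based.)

7 moves

[0,15] 'y'=='y' → l++,r--
[1,14] 'b'=='b' → l++,r--
[2,13] 'c'=='c' → l++,r--
[3,12] 'x'=='x' → l++,r--
[4,11] 'b'=='b' → l++,r--
[5,10] 'a'=='a' → l++,r--
[6,9] 'z'!='b' → stop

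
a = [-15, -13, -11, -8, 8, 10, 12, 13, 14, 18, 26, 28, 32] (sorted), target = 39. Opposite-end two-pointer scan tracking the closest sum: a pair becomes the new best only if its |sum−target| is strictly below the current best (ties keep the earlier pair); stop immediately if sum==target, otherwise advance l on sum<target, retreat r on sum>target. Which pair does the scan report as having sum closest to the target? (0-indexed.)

[0,12] -15+32=17 d=22 * → l++
[1,12] -13+32=19 d=20 * → l++
[2,12] -11+32=21 d=18 * → l++
[3,12] -8+32=24 d=15 * → l++
[4,12] 8+32=40 d=1 * → r--
[4,11] 8+28=36 d=3 → l++
[5,11] 10+28=38 d=1 → l++
[6,11] 12+28=40 d=1 → r--
[6,10] 12+26=38 d=1 → l++
[7,10] 13+26=39 d=0 * → stop

pair (13, 26) with sum 39 (|Δ|=0)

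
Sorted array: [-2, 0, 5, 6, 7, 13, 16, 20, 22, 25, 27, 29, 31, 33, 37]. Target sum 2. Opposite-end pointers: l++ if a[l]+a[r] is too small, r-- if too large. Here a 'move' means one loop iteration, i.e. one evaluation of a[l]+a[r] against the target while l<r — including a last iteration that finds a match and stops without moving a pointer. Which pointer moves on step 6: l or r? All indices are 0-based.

r

l=0 r=14: -2+37=35 >2, r--
l=0 r=13: -2+33=31 >2, r--
l=0 r=12: -2+31=29 >2, r--
l=0 r=11: -2+29=27 >2, r--
l=0 r=10: -2+27=25 >2, r--
l=0 r=9: -2+25=23 >2, r--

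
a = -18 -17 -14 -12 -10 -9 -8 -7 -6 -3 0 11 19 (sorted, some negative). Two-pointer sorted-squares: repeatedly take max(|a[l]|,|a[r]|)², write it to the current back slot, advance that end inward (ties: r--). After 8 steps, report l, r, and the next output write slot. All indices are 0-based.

l=0 r=12: |-18|<=|19| out[12]=361, r--
l=0 r=11: |-18|>|11| out[11]=324, l++
l=1 r=11: |-17|>|11| out[10]=289, l++
l=2 r=11: |-14|>|11| out[9]=196, l++
l=3 r=11: |-12|>|11| out[8]=144, l++
l=4 r=11: |-10|<=|11| out[7]=121, r--
l=4 r=10: |-10|>|0| out[6]=100, l++
l=5 r=10: |-9|>|0| out[5]=81, l++

l=6, r=10, next write slot=4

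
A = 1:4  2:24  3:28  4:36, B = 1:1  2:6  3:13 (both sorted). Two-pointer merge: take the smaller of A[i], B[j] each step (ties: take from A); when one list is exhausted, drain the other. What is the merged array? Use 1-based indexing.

[1, 4, 6, 13, 24, 28, 36]

i=1 j=1: A[i]=4>B[j]=1 take 1, j++
i=1 j=2: A[i]=4<=B[j]=6 take 4, i++
i=2 j=2: A[i]=24>B[j]=6 take 6, j++
i=2 j=3: A[i]=24>B[j]=13 take 13, j++
i=2 j=4: B done, take A[i]=24, i++
i=3 j=4: B done, take A[i]=28, i++
i=4 j=4: B done, take A[i]=36, i++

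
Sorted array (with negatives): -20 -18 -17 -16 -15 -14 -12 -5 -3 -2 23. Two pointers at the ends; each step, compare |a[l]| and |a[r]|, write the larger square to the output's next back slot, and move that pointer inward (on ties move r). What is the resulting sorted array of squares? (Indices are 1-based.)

[4, 9, 25, 144, 196, 225, 256, 289, 324, 400, 529]

[1,11] |-20|<=|23| out[11]=529 → r--
[1,10] |-20|>|-2| out[10]=400 → l++
[2,10] |-18|>|-2| out[9]=324 → l++
[3,10] |-17|>|-2| out[8]=289 → l++
[4,10] |-16|>|-2| out[7]=256 → l++
[5,10] |-15|>|-2| out[6]=225 → l++
[6,10] |-14|>|-2| out[5]=196 → l++
[7,10] |-12|>|-2| out[4]=144 → l++
[8,10] |-5|>|-2| out[3]=25 → l++
[9,10] |-3|>|-2| out[2]=9 → l++
[10,10] |-2|<=|-2| out[1]=4 → r--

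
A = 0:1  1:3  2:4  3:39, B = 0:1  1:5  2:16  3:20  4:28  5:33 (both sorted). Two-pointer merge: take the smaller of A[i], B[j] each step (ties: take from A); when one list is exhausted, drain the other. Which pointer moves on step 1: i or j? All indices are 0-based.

i

[i=0,j=0] A[i]=1<=B[j]=1 take 1 → i++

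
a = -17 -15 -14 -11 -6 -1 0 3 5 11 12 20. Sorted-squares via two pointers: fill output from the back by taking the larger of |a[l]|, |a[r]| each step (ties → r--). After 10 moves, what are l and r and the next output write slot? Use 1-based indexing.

l=6, r=7, next write slot=2

[1,12] |-17|<=|20| out[12]=400 → r--
[1,11] |-17|>|12| out[11]=289 → l++
[2,11] |-15|>|12| out[10]=225 → l++
[3,11] |-14|>|12| out[9]=196 → l++
[4,11] |-11|<=|12| out[8]=144 → r--
[4,10] |-11|<=|11| out[7]=121 → r--
[4,9] |-11|>|5| out[6]=121 → l++
[5,9] |-6|>|5| out[5]=36 → l++
[6,9] |-1|<=|5| out[4]=25 → r--
[6,8] |-1|<=|3| out[3]=9 → r--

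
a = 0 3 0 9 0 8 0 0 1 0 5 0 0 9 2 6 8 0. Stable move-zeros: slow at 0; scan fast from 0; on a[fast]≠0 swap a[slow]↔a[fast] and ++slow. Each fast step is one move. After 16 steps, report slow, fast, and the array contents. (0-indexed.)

slow=8, fast=16, a=[3, 9, 8, 1, 5, 9, 2, 6, 0, 0, 0, 0, 0, 0, 0, 0, 8, 0]

(s=0,f=0) a[fast]=0 → fast++
(s=0,f=1) a[fast]=3≠0 swap→a[0]=3 → slow++,fast++
(s=1,f=2) a[fast]=0 → fast++
(s=1,f=3) a[fast]=9≠0 swap→a[1]=9 → slow++,fast++
(s=2,f=4) a[fast]=0 → fast++
(s=2,f=5) a[fast]=8≠0 swap→a[2]=8 → slow++,fast++
(s=3,f=6) a[fast]=0 → fast++
(s=3,f=7) a[fast]=0 → fast++
(s=3,f=8) a[fast]=1≠0 swap→a[3]=1 → slow++,fast++
(s=4,f=9) a[fast]=0 → fast++
(s=4,f=10) a[fast]=5≠0 swap→a[4]=5 → slow++,fast++
(s=5,f=11) a[fast]=0 → fast++
(s=5,f=12) a[fast]=0 → fast++
(s=5,f=13) a[fast]=9≠0 swap→a[5]=9 → slow++,fast++
(s=6,f=14) a[fast]=2≠0 swap→a[6]=2 → slow++,fast++
(s=7,f=15) a[fast]=6≠0 swap→a[7]=6 → slow++,fast++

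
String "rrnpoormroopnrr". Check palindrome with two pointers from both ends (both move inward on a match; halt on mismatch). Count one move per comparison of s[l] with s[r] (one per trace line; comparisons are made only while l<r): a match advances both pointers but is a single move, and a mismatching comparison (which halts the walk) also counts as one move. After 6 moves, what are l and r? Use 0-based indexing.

l=6, r=8

[0,14] 'r'=='r' → l++,r--
[1,13] 'r'=='r' → l++,r--
[2,12] 'n'=='n' → l++,r--
[3,11] 'p'=='p' → l++,r--
[4,10] 'o'=='o' → l++,r--
[5,9] 'o'=='o' → l++,r--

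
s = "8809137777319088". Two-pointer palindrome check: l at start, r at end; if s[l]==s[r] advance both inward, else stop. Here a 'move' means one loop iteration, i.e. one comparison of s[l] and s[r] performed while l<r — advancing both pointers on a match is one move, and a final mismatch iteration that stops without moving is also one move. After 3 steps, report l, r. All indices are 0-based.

l=3, r=12

l=0 r=15: '8'=='8', l++,r--
l=1 r=14: '8'=='8', l++,r--
l=2 r=13: '0'=='0', l++,r--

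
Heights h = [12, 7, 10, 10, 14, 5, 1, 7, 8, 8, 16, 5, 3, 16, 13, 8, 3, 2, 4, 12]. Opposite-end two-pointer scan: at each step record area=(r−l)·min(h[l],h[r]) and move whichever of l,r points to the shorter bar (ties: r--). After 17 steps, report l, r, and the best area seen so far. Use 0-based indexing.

l=10, r=12, best area=228

[0,19] min(12,12)*19=228 best=228 * → r--
[0,18] min(12,4)*18=72 best=228 → r--
[0,17] min(12,2)*17=34 best=228 → r--
[0,16] min(12,3)*16=48 best=228 → r--
[0,15] min(12,8)*15=120 best=228 → r--
[0,14] min(12,13)*14=168 best=228 → l++
[1,14] min(7,13)*13=91 best=228 → l++
[2,14] min(10,13)*12=120 best=228 → l++
[3,14] min(10,13)*11=110 best=228 → l++
[4,14] min(14,13)*10=130 best=228 → r--
[4,13] min(14,16)*9=126 best=228 → l++
[5,13] min(5,16)*8=40 best=228 → l++
[6,13] min(1,16)*7=7 best=228 → l++
[7,13] min(7,16)*6=42 best=228 → l++
[8,13] min(8,16)*5=40 best=228 → l++
[9,13] min(8,16)*4=32 best=228 → l++
[10,13] min(16,16)*3=48 best=228 → r--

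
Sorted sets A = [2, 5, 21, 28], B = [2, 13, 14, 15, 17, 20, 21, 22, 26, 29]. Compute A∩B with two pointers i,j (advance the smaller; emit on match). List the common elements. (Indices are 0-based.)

intersection = [2, 21]

i=0 j=0: 2==2 emit, i++,j++
i=1 j=1: 5<13, i++
i=2 j=1: 21>13, j++
i=2 j=2: 21>14, j++
i=2 j=3: 21>15, j++
i=2 j=4: 21>17, j++
i=2 j=5: 21>20, j++
i=2 j=6: 21==21 emit, i++,j++
i=3 j=7: 28>22, j++
i=3 j=8: 28>26, j++
i=3 j=9: 28<29, i++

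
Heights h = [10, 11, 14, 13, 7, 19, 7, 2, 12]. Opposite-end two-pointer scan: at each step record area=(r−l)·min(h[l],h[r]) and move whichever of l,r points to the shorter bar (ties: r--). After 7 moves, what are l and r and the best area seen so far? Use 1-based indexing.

l=5, r=6, best area=80

[1,9] min(10,12)*8=80 best=80 * → l++
[2,9] min(11,12)*7=77 best=80 → l++
[3,9] min(14,12)*6=72 best=80 → r--
[3,8] min(14,2)*5=10 best=80 → r--
[3,7] min(14,7)*4=28 best=80 → r--
[3,6] min(14,19)*3=42 best=80 → l++
[4,6] min(13,19)*2=26 best=80 → l++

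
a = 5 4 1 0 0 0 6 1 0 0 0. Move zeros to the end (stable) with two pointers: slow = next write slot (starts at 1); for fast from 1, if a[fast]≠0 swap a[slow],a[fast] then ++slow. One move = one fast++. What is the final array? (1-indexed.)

[5, 4, 1, 6, 1, 0, 0, 0, 0, 0, 0]

(s=1,f=1) a[fast]=5≠0 swap→a[1]=5 → slow++,fast++
(s=2,f=2) a[fast]=4≠0 swap→a[2]=4 → slow++,fast++
(s=3,f=3) a[fast]=1≠0 swap→a[3]=1 → slow++,fast++
(s=4,f=4) a[fast]=0 → fast++
(s=4,f=5) a[fast]=0 → fast++
(s=4,f=6) a[fast]=0 → fast++
(s=4,f=7) a[fast]=6≠0 swap→a[4]=6 → slow++,fast++
(s=5,f=8) a[fast]=1≠0 swap→a[5]=1 → slow++,fast++
(s=6,f=9) a[fast]=0 → fast++
(s=6,f=10) a[fast]=0 → fast++
(s=6,f=11) a[fast]=0 → fast++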